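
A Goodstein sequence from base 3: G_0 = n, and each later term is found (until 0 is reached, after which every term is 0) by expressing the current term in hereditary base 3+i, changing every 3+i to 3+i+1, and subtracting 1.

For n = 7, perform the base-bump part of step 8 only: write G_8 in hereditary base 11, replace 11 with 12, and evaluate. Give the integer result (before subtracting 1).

(0) 7|_3 = 2·3 + 1 ↦ 2·4 + 1|_4 = 9 ⇒ 8
(1) 8|_4 = 2·4 ↦ 2·5|_5 = 10 ⇒ 9
(2) 9|_5 = 5 + 4 ↦ 6 + 4|_6 = 10 ⇒ 9
(3) 9|_6 = 6 + 3 ↦ 7 + 3|_7 = 10 ⇒ 9
(4) 9|_7 = 7 + 2 ↦ 8 + 2|_8 = 10 ⇒ 9
(5) 9|_8 = 8 + 1 ↦ 9 + 1|_9 = 10 ⇒ 9
(6) 9|_9 = 9 ↦ 10|_10 = 10 ⇒ 9
(7) 9|_10 = 9 ↦ 9|_11 = 9 ⇒ 8

8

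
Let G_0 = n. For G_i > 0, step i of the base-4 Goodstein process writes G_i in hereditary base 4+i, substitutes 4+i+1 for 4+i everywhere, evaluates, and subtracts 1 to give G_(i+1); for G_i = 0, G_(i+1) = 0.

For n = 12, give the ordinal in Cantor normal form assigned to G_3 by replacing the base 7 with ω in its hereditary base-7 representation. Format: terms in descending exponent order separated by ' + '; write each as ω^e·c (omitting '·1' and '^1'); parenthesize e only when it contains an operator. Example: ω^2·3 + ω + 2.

(0) 12|_4 = 3·4 ↦ 3·5|_5 = 15 ⇒ 14
(1) 14|_5 = 2·5 + 4 ↦ 2·6 + 4|_6 = 16 ⇒ 15
(2) 15|_6 = 2·6 + 3 ↦ 2·7 + 3|_7 = 17 ⇒ 16
(3) 16|_7 = 2·7 + 2 ↦ 2·8 + 2|_8 = 18 ⇒ 17

ω·2 + 2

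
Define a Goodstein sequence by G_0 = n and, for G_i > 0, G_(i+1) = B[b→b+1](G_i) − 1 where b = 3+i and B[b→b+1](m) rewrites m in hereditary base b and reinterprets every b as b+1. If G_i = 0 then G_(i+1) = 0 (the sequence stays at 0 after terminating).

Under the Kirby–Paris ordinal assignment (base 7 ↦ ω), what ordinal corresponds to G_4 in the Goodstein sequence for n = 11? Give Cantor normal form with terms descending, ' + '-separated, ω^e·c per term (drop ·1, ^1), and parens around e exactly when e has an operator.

ω·5 + 4

(0) 11|_3 = 3^2 + 2 ↦ 4^2 + 2|_4 = 18 ⇒ 17
(1) 17|_4 = 4^2 + 1 ↦ 5^2 + 1|_5 = 26 ⇒ 25
(2) 25|_5 = 5^2 ↦ 6^2|_6 = 36 ⇒ 35
(3) 35|_6 = 5·6 + 5 ↦ 5·7 + 5|_7 = 40 ⇒ 39
(4) 39|_7 = 5·7 + 4 ↦ 5·8 + 4|_8 = 44 ⇒ 43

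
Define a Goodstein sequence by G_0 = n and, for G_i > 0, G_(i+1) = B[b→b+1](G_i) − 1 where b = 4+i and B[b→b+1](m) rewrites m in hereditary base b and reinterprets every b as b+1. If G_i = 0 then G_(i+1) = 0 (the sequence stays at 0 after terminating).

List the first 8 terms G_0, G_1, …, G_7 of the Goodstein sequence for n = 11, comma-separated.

11 —HB4→ 2·4 + 3 —bump→ 2·5 + 3 = 13 —(−1)→ 12
12 —HB5→ 2·5 + 2 —bump→ 2·6 + 2 = 14 —(−1)→ 13
13 —HB6→ 2·6 + 1 —bump→ 2·7 + 1 = 15 —(−1)→ 14
14 —HB7→ 2·7 —bump→ 2·8 = 16 —(−1)→ 15
15 —HB8→ 8 + 7 —bump→ 9 + 7 = 16 —(−1)→ 15
15 —HB9→ 9 + 6 —bump→ 10 + 6 = 16 —(−1)→ 15
15 —HB10→ 10 + 5 —bump→ 11 + 5 = 16 —(−1)→ 15

11, 12, 13, 14, 15, 15, 15, 15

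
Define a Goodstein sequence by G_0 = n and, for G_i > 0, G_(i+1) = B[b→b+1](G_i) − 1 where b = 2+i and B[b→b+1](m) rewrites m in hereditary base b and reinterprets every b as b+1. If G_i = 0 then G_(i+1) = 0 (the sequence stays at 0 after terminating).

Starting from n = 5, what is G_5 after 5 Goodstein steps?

[0] 5 ≡ 2^2 + 1 (base 2). Lift 3: 28. −1: 27.
[1] 27 ≡ 3^3 (base 3). Lift 4: 256. −1: 255.
[2] 255 ≡ 3·4^3 + 3·4^2 + 3·4 + 3 (base 4). Lift 5: 468. −1: 467.
[3] 467 ≡ 3·5^3 + 3·5^2 + 3·5 + 2 (base 5). Lift 6: 776. −1: 775.
[4] 775 ≡ 3·6^3 + 3·6^2 + 3·6 + 1 (base 6). Lift 7: 1198. −1: 1197.

1197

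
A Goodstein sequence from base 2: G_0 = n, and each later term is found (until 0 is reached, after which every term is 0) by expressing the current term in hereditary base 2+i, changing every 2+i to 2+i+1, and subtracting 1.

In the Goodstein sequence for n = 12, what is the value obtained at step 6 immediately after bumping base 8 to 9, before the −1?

[0] 12 ≡ 2^(2 + 1) + 2^2 (base 2). Lift 3: 108. −1: 107.
[1] 107 ≡ 3^(3 + 1) + 2·3^2 + 2·3 + 2 (base 3). Lift 4: 1066. −1: 1065.
[2] 1065 ≡ 4^(4 + 1) + 2·4^2 + 2·4 + 1 (base 4). Lift 5: 15686. −1: 15685.
[3] 15685 ≡ 5^(5 + 1) + 2·5^2 + 2·5 (base 5). Lift 6: 280020. −1: 280019.
[4] 280019 ≡ 6^(6 + 1) + 2·6^2 + 6 + 5 (base 6). Lift 7: 5764911. −1: 5764910.
[5] 5764910 ≡ 7^(7 + 1) + 2·7^2 + 7 + 4 (base 7). Lift 8: 134217868. −1: 134217867.
[6] 134217867 ≡ 8^(8 + 1) + 2·8^2 + 8 + 3 (base 8). Lift 9: 3486784575. −1: 3486784574.

3486784575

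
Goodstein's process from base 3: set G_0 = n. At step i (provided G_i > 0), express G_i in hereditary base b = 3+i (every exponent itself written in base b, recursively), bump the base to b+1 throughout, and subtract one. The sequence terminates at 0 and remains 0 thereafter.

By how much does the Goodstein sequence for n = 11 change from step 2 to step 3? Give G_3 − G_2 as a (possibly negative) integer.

10

(0) 11|_3 = 3^2 + 2 ↦ 4^2 + 2|_4 = 18 ⇒ 17
(1) 17|_4 = 4^2 + 1 ↦ 5^2 + 1|_5 = 26 ⇒ 25
(2) 25|_5 = 5^2 ↦ 6^2|_6 = 36 ⇒ 35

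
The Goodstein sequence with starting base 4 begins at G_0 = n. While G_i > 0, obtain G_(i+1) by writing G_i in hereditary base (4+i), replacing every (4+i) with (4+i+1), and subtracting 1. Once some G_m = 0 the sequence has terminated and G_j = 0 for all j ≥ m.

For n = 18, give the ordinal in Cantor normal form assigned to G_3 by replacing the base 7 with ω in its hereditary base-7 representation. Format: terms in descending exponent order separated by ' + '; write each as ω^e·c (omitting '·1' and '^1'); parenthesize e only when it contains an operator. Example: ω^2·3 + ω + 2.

step 0: 18 = 4^2 + 2; sub 5 for 4: 5^2 + 2; = 27; G_1 = 27−1 = 26
step 1: 26 = 5^2 + 1; sub 6 for 5: 6^2 + 1; = 37; G_2 = 37−1 = 36
step 2: 36 = 6^2; sub 7 for 6: 7^2; = 49; G_3 = 49−1 = 48

ω·6 + 6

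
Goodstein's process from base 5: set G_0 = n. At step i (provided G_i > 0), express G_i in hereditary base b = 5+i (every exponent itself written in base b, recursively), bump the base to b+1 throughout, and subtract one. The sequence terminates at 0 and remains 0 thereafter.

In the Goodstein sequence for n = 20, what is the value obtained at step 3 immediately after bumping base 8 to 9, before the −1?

30

base 5: 20 = 4·5; at 6: 4·6 = 24; next = 23
base 6: 23 = 3·6 + 5; at 7: 3·7 + 5 = 26; next = 25
base 7: 25 = 3·7 + 4; at 8: 3·8 + 4 = 28; next = 27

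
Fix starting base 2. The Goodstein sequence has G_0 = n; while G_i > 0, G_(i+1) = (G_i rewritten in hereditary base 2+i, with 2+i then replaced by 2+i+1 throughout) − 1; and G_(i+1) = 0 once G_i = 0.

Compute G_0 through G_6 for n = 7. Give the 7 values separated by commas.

7, 30, 259, 3127, 46657, 823543, 16777215

step 0: 7 = 2^2 + 2 + 1; sub 3 for 2: 3^3 + 3 + 1; = 31; G_1 = 31−1 = 30
step 1: 30 = 3^3 + 3; sub 4 for 3: 4^4 + 4; = 260; G_2 = 260−1 = 259
step 2: 259 = 4^4 + 3; sub 5 for 4: 5^5 + 3; = 3128; G_3 = 3128−1 = 3127
step 3: 3127 = 5^5 + 2; sub 6 for 5: 6^6 + 2; = 46658; G_4 = 46658−1 = 46657
step 4: 46657 = 6^6 + 1; sub 7 for 6: 7^7 + 1; = 823544; G_5 = 823544−1 = 823543
step 5: 823543 = 7^7; sub 8 for 7: 8^8; = 16777216; G_6 = 16777216−1 = 16777215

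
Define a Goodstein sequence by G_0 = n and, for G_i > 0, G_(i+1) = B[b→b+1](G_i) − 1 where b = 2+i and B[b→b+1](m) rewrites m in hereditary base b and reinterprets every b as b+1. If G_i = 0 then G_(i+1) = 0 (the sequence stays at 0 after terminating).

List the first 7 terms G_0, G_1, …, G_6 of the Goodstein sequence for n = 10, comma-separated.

10, 83, 1025, 15625, 279935, 4215754, 84073323

G_0 = 10. HB_2(10) = 2^(2 + 1) + 2. Bump = 84. G_1 = 83.
G_1 = 83. HB_3(83) = 3^(3 + 1) + 2. Bump = 1026. G_2 = 1025.
G_2 = 1025. HB_4(1025) = 4^(4 + 1) + 1. Bump = 15626. G_3 = 15625.
G_3 = 15625. HB_5(15625) = 5^(5 + 1). Bump = 279936. G_4 = 279935.
G_4 = 279935. HB_6(279935) = 5·6^6 + 5·6^5 + 5·6^4 + 5·6^3 + 5·6^2 + 5·6 + 5. Bump = 4215755. G_5 = 4215754.
G_5 = 4215754. HB_7(4215754) = 5·7^7 + 5·7^5 + 5·7^4 + 5·7^3 + 5·7^2 + 5·7 + 4. Bump = 84073324. G_6 = 84073323.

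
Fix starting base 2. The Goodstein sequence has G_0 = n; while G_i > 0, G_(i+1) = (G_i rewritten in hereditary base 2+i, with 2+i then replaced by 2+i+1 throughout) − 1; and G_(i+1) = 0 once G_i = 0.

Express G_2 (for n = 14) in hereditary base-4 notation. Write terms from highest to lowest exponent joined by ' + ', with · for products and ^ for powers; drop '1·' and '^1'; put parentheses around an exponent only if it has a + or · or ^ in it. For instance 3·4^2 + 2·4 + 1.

step 0: 14 = 2^(2 + 1) + 2^2 + 2; sub 3 for 2: 3^(3 + 1) + 3^3 + 3; = 111; G_1 = 111−1 = 110
step 1: 110 = 3^(3 + 1) + 3^3 + 2; sub 4 for 3: 4^(4 + 1) + 4^4 + 2; = 1282; G_2 = 1282−1 = 1281

4^(4 + 1) + 4^4 + 1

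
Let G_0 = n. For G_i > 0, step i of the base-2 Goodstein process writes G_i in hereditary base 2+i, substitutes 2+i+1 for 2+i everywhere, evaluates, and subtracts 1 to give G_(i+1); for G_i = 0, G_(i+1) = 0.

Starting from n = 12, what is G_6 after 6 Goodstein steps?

134217867

step 0: 12 = 2^(2 + 1) + 2^2; sub 3 for 2: 3^(3 + 1) + 3^3; = 108; G_1 = 108−1 = 107
step 1: 107 = 3^(3 + 1) + 2·3^2 + 2·3 + 2; sub 4 for 3: 4^(4 + 1) + 2·4^2 + 2·4 + 2; = 1066; G_2 = 1066−1 = 1065
step 2: 1065 = 4^(4 + 1) + 2·4^2 + 2·4 + 1; sub 5 for 4: 5^(5 + 1) + 2·5^2 + 2·5 + 1; = 15686; G_3 = 15686−1 = 15685
step 3: 15685 = 5^(5 + 1) + 2·5^2 + 2·5; sub 6 for 5: 6^(6 + 1) + 2·6^2 + 2·6; = 280020; G_4 = 280020−1 = 280019
step 4: 280019 = 6^(6 + 1) + 2·6^2 + 6 + 5; sub 7 for 6: 7^(7 + 1) + 2·7^2 + 7 + 5; = 5764911; G_5 = 5764911−1 = 5764910
step 5: 5764910 = 7^(7 + 1) + 2·7^2 + 7 + 4; sub 8 for 7: 8^(8 + 1) + 2·8^2 + 8 + 4; = 134217868; G_6 = 134217868−1 = 134217867
step 6: 134217867 = 8^(8 + 1) + 2·8^2 + 8 + 3; sub 9 for 8: 9^(9 + 1) + 2·9^2 + 9 + 3; = 3486784575; G_7 = 3486784575−1 = 3486784574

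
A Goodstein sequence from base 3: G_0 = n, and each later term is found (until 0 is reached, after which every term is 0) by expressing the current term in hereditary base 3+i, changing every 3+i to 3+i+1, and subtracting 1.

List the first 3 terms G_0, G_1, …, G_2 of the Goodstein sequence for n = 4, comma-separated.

4, 4, 4

i=0: 4 = 3 + 1 (b=3); 3→4: 4 + 1 = 5; 5−1 = 4
i=1: 4 = 4 (b=4); 4→5: 5 = 5; 5−1 = 4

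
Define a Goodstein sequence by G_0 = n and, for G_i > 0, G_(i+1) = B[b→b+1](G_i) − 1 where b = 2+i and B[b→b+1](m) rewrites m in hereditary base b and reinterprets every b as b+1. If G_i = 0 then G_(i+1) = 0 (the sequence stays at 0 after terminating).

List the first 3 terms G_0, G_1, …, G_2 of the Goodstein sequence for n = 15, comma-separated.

G_0 = 15. HB_2(15) = 2^(2 + 1) + 2^2 + 2 + 1. Bump = 112. G_1 = 111.
G_1 = 111. HB_3(111) = 3^(3 + 1) + 3^3 + 3. Bump = 1284. G_2 = 1283.

15, 111, 1283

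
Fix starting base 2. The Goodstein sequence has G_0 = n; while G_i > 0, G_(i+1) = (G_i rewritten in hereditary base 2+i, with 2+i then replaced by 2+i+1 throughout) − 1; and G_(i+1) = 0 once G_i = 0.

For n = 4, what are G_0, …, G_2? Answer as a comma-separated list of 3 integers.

4, 26, 41

4 —HB2→ 2^2 —bump→ 3^3 = 27 —(−1)→ 26
26 —HB3→ 2·3^2 + 2·3 + 2 —bump→ 2·4^2 + 2·4 + 2 = 42 —(−1)→ 41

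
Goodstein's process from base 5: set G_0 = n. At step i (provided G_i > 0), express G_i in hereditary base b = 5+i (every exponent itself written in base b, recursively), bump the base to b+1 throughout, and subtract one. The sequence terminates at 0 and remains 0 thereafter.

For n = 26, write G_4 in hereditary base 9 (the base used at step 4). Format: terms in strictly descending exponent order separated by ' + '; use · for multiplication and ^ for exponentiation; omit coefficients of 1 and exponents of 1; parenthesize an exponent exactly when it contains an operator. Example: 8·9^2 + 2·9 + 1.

6·9 + 4

(0) 26|_5 = 5^2 + 1 ↦ 6^2 + 1|_6 = 37 ⇒ 36
(1) 36|_6 = 6^2 ↦ 7^2|_7 = 49 ⇒ 48
(2) 48|_7 = 6·7 + 6 ↦ 6·8 + 6|_8 = 54 ⇒ 53
(3) 53|_8 = 6·8 + 5 ↦ 6·9 + 5|_9 = 59 ⇒ 58
(4) 58|_9 = 6·9 + 4 ↦ 6·10 + 4|_10 = 64 ⇒ 63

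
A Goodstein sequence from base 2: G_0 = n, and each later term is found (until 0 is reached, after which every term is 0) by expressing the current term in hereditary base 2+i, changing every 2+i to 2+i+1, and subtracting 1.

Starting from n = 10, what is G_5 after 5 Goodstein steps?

10 —HB2→ 2^(2 + 1) + 2 —bump→ 3^(3 + 1) + 3 = 84 —(−1)→ 83
83 —HB3→ 3^(3 + 1) + 2 —bump→ 4^(4 + 1) + 2 = 1026 —(−1)→ 1025
1025 —HB4→ 4^(4 + 1) + 1 —bump→ 5^(5 + 1) + 1 = 15626 —(−1)→ 15625
15625 —HB5→ 5^(5 + 1) —bump→ 6^(6 + 1) = 279936 —(−1)→ 279935
279935 —HB6→ 5·6^6 + 5·6^5 + 5·6^4 + 5·6^3 + 5·6^2 + 5·6 + 5 —bump→ 5·7^7 + 5·7^5 + 5·7^4 + 5·7^3 + 5·7^2 + 5·7 + 5 = 4215755 —(−1)→ 4215754
4215754 —HB7→ 5·7^7 + 5·7^5 + 5·7^4 + 5·7^3 + 5·7^2 + 5·7 + 4 —bump→ 5·8^8 + 5·8^5 + 5·8^4 + 5·8^3 + 5·8^2 + 5·8 + 4 = 84073324 —(−1)→ 84073323

4215754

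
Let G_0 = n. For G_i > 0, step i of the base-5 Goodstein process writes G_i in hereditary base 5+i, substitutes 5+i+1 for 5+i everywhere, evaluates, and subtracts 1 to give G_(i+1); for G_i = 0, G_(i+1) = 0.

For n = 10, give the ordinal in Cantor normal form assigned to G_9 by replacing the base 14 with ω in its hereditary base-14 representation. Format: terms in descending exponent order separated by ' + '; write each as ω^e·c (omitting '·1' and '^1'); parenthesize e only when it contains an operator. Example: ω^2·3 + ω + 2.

(0) 10|_5 = 2·5 ↦ 2·6|_6 = 12 ⇒ 11
(1) 11|_6 = 6 + 5 ↦ 7 + 5|_7 = 12 ⇒ 11
(2) 11|_7 = 7 + 4 ↦ 8 + 4|_8 = 12 ⇒ 11
(3) 11|_8 = 8 + 3 ↦ 9 + 3|_9 = 12 ⇒ 11
(4) 11|_9 = 9 + 2 ↦ 10 + 2|_10 = 12 ⇒ 11
(5) 11|_10 = 10 + 1 ↦ 11 + 1|_11 = 12 ⇒ 11
(6) 11|_11 = 11 ↦ 12|_12 = 12 ⇒ 11
(7) 11|_12 = 11 ↦ 11|_13 = 11 ⇒ 10
(8) 10|_13 = 10 ↦ 10|_14 = 10 ⇒ 9

9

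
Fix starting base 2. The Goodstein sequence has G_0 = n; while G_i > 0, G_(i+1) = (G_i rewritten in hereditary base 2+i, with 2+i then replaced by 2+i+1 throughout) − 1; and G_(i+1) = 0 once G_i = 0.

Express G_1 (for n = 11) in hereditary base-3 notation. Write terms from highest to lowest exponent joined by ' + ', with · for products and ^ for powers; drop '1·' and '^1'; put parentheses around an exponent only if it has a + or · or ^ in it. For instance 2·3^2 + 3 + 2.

step 0: 11 = 2^(2 + 1) + 2 + 1; sub 3 for 2: 3^(3 + 1) + 3 + 1; = 85; G_1 = 85−1 = 84
step 1: 84 = 3^(3 + 1) + 3; sub 4 for 3: 4^(4 + 1) + 4; = 1028; G_2 = 1028−1 = 1027

3^(3 + 1) + 3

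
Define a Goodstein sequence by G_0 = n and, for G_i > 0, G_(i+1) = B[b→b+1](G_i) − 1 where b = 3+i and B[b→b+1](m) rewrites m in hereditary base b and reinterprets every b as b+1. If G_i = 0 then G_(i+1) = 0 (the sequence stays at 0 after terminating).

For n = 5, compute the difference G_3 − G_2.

0

step 0: 5 = 3 + 2; sub 4 for 3: 4 + 2; = 6; G_1 = 6−1 = 5
step 1: 5 = 4 + 1; sub 5 for 4: 5 + 1; = 6; G_2 = 6−1 = 5
step 2: 5 = 5; sub 6 for 5: 6; = 6; G_3 = 6−1 = 5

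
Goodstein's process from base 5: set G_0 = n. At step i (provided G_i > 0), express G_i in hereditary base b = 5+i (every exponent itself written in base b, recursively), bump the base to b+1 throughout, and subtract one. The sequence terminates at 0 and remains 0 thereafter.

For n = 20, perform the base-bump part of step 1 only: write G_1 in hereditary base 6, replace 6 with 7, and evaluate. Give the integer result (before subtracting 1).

base 5: 20 = 4·5; at 6: 4·6 = 24; next = 23
base 6: 23 = 3·6 + 5; at 7: 3·7 + 5 = 26; next = 25

26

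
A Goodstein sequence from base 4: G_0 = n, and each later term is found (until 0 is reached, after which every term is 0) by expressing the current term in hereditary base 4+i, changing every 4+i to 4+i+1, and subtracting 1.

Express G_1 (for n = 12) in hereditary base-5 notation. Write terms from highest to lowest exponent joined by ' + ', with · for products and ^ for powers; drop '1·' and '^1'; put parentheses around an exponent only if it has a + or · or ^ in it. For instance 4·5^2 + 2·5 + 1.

i=0: 12 = 3·4 (b=4); 4→5: 3·5 = 15; 15−1 = 14
i=1: 14 = 2·5 + 4 (b=5); 5→6: 2·6 + 4 = 16; 16−1 = 15

2·5 + 4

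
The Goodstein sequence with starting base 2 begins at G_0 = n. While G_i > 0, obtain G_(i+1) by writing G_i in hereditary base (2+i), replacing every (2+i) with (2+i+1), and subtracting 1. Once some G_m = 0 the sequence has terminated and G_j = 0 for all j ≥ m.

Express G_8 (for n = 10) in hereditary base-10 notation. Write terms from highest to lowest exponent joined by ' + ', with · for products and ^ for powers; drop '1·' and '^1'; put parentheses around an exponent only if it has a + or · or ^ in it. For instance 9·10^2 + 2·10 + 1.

5·10^10 + 5·10^5 + 5·10^4 + 5·10^3 + 5·10^2 + 5·10 + 1

base 2: 10 = 2^(2 + 1) + 2; at 3: 3^(3 + 1) + 3 = 84; next = 83
base 3: 83 = 3^(3 + 1) + 2; at 4: 4^(4 + 1) + 2 = 1026; next = 1025
base 4: 1025 = 4^(4 + 1) + 1; at 5: 5^(5 + 1) + 1 = 15626; next = 15625
base 5: 15625 = 5^(5 + 1); at 6: 6^(6 + 1) = 279936; next = 279935
base 6: 279935 = 5·6^6 + 5·6^5 + 5·6^4 + 5·6^3 + 5·6^2 + 5·6 + 5; at 7: 5·7^7 + 5·7^5 + 5·7^4 + 5·7^3 + 5·7^2 + 5·7 + 5 = 4215755; next = 4215754
base 7: 4215754 = 5·7^7 + 5·7^5 + 5·7^4 + 5·7^3 + 5·7^2 + 5·7 + 4; at 8: 5·8^8 + 5·8^5 + 5·8^4 + 5·8^3 + 5·8^2 + 5·8 + 4 = 84073324; next = 84073323
base 8: 84073323 = 5·8^8 + 5·8^5 + 5·8^4 + 5·8^3 + 5·8^2 + 5·8 + 3; at 9: 5·9^9 + 5·9^5 + 5·9^4 + 5·9^3 + 5·9^2 + 5·9 + 3 = 1937434593; next = 1937434592
base 9: 1937434592 = 5·9^9 + 5·9^5 + 5·9^4 + 5·9^3 + 5·9^2 + 5·9 + 2; at 10: 5·10^10 + 5·10^5 + 5·10^4 + 5·10^3 + 5·10^2 + 5·10 + 2 = 50000555552; next = 50000555551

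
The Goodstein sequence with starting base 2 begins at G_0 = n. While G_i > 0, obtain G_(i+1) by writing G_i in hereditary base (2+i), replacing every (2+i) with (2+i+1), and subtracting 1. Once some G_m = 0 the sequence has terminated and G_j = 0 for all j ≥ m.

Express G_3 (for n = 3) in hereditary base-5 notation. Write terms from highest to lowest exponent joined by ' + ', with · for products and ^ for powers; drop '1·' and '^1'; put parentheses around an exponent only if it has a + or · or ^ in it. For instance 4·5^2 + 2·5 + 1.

2

base 2: 3 = 2 + 1; at 3: 3 + 1 = 4; next = 3
base 3: 3 = 3; at 4: 4 = 4; next = 3
base 4: 3 = 3; at 5: 3 = 3; next = 2
base 5: 2 = 2; at 6: 2 = 2; next = 1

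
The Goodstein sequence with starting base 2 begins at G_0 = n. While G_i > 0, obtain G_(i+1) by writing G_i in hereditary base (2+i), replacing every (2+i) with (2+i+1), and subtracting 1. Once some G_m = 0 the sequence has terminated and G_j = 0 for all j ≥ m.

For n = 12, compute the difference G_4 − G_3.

264334

step 0: 12 = 2^(2 + 1) + 2^2; sub 3 for 2: 3^(3 + 1) + 3^3; = 108; G_1 = 108−1 = 107
step 1: 107 = 3^(3 + 1) + 2·3^2 + 2·3 + 2; sub 4 for 3: 4^(4 + 1) + 2·4^2 + 2·4 + 2; = 1066; G_2 = 1066−1 = 1065
step 2: 1065 = 4^(4 + 1) + 2·4^2 + 2·4 + 1; sub 5 for 4: 5^(5 + 1) + 2·5^2 + 2·5 + 1; = 15686; G_3 = 15686−1 = 15685
step 3: 15685 = 5^(5 + 1) + 2·5^2 + 2·5; sub 6 for 5: 6^(6 + 1) + 2·6^2 + 2·6; = 280020; G_4 = 280020−1 = 280019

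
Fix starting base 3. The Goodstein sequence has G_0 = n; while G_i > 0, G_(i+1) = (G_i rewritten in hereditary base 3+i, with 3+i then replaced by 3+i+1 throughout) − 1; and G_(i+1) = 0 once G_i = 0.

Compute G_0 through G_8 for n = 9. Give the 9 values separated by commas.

9 —HB3→ 3^2 —bump→ 4^2 = 16 —(−1)→ 15
15 —HB4→ 3·4 + 3 —bump→ 3·5 + 3 = 18 —(−1)→ 17
17 —HB5→ 3·5 + 2 —bump→ 3·6 + 2 = 20 —(−1)→ 19
19 —HB6→ 3·6 + 1 —bump→ 3·7 + 1 = 22 —(−1)→ 21
21 —HB7→ 3·7 —bump→ 3·8 = 24 —(−1)→ 23
23 —HB8→ 2·8 + 7 —bump→ 2·9 + 7 = 25 —(−1)→ 24
24 —HB9→ 2·9 + 6 —bump→ 2·10 + 6 = 26 —(−1)→ 25
25 —HB10→ 2·10 + 5 —bump→ 2·11 + 5 = 27 —(−1)→ 26

9, 15, 17, 19, 21, 23, 24, 25, 26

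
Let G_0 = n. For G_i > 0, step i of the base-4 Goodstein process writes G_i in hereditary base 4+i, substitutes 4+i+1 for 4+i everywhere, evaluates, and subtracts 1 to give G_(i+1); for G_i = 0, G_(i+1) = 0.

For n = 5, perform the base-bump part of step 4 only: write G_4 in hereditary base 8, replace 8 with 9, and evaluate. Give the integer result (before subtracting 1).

G_0=5  [base 4] 4 + 1  →[4↦5]→  5 + 1 = 6  −1 ⇒ G_1=5
G_1=5  [base 5] 5  →[5↦6]→  6 = 6  −1 ⇒ G_2=5
G_2=5  [base 6] 5  →[6↦7]→  5 = 5  −1 ⇒ G_3=4
G_3=4  [base 7] 4  →[7↦8]→  4 = 4  −1 ⇒ G_4=3

3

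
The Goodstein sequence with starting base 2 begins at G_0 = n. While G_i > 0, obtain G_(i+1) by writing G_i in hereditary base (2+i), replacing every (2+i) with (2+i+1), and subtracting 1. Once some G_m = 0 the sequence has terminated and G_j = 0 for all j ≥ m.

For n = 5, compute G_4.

5 —HB2→ 2^2 + 1 —bump→ 3^3 + 1 = 28 —(−1)→ 27
27 —HB3→ 3^3 —bump→ 4^4 = 256 —(−1)→ 255
255 —HB4→ 3·4^3 + 3·4^2 + 3·4 + 3 —bump→ 3·5^3 + 3·5^2 + 3·5 + 3 = 468 —(−1)→ 467
467 —HB5→ 3·5^3 + 3·5^2 + 3·5 + 2 —bump→ 3·6^3 + 3·6^2 + 3·6 + 2 = 776 —(−1)→ 775
775 —HB6→ 3·6^3 + 3·6^2 + 3·6 + 1 —bump→ 3·7^3 + 3·7^2 + 3·7 + 1 = 1198 —(−1)→ 1197

775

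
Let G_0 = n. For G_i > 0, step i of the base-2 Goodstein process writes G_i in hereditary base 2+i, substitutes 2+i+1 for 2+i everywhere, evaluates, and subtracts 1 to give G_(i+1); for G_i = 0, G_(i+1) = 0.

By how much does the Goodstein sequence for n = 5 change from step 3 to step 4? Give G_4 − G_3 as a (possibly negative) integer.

5 —HB2→ 2^2 + 1 —bump→ 3^3 + 1 = 28 —(−1)→ 27
27 —HB3→ 3^3 —bump→ 4^4 = 256 —(−1)→ 255
255 —HB4→ 3·4^3 + 3·4^2 + 3·4 + 3 —bump→ 3·5^3 + 3·5^2 + 3·5 + 3 = 468 —(−1)→ 467
467 —HB5→ 3·5^3 + 3·5^2 + 3·5 + 2 —bump→ 3·6^3 + 3·6^2 + 3·6 + 2 = 776 —(−1)→ 775

308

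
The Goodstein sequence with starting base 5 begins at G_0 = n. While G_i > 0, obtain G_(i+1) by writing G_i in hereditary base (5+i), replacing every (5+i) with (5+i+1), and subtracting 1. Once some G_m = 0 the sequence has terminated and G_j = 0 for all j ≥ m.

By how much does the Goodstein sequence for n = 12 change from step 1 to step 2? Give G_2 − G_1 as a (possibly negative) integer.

12 —HB5→ 2·5 + 2 —bump→ 2·6 + 2 = 14 —(−1)→ 13
13 —HB6→ 2·6 + 1 —bump→ 2·7 + 1 = 15 —(−1)→ 14

1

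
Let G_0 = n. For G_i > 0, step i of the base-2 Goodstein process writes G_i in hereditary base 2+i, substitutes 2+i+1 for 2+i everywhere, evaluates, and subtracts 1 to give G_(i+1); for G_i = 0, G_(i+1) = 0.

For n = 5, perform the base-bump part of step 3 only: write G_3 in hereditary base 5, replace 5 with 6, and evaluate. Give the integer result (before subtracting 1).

776

i=0: 5 = 2^2 + 1 (b=2); 2→3: 3^3 + 1 = 28; 28−1 = 27
i=1: 27 = 3^3 (b=3); 3→4: 4^4 = 256; 256−1 = 255
i=2: 255 = 3·4^3 + 3·4^2 + 3·4 + 3 (b=4); 4→5: 3·5^3 + 3·5^2 + 3·5 + 3 = 468; 468−1 = 467
i=3: 467 = 3·5^3 + 3·5^2 + 3·5 + 2 (b=5); 5→6: 3·6^3 + 3·6^2 + 3·6 + 2 = 776; 776−1 = 775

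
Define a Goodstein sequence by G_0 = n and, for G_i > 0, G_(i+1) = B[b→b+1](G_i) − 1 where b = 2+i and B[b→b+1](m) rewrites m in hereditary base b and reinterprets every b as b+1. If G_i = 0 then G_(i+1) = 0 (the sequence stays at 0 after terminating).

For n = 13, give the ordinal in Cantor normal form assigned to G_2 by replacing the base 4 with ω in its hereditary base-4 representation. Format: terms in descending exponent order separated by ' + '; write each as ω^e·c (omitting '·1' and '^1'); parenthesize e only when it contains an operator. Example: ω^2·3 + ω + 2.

ω^(ω + 1) + ω^3·3 + ω^2·3 + ω·3 + 3

G_0 = 13. HB_2(13) = 2^(2 + 1) + 2^2 + 1. Bump = 109. G_1 = 108.
G_1 = 108. HB_3(108) = 3^(3 + 1) + 3^3. Bump = 1280. G_2 = 1279.
G_2 = 1279. HB_4(1279) = 4^(4 + 1) + 3·4^3 + 3·4^2 + 3·4 + 3. Bump = 16093. G_3 = 16092.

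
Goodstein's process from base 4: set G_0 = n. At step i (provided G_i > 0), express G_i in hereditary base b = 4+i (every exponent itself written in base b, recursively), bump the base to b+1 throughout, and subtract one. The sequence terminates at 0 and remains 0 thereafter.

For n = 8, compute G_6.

9

G_0=8  [base 4] 2·4  →[4↦5]→  2·5 = 10  −1 ⇒ G_1=9
G_1=9  [base 5] 5 + 4  →[5↦6]→  6 + 4 = 10  −1 ⇒ G_2=9
G_2=9  [base 6] 6 + 3  →[6↦7]→  7 + 3 = 10  −1 ⇒ G_3=9
G_3=9  [base 7] 7 + 2  →[7↦8]→  8 + 2 = 10  −1 ⇒ G_4=9
G_4=9  [base 8] 8 + 1  →[8↦9]→  9 + 1 = 10  −1 ⇒ G_5=9
G_5=9  [base 9] 9  →[9↦10]→  10 = 10  −1 ⇒ G_6=9
G_6=9  [base 10] 9  →[10↦11]→  9 = 9  −1 ⇒ G_7=8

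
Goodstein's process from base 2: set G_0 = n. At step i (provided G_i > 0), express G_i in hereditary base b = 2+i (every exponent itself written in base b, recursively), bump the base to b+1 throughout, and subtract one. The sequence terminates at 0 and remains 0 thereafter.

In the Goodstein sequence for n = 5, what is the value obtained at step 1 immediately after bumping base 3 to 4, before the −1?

256

i=0: 5 = 2^2 + 1 (b=2); 2→3: 3^3 + 1 = 28; 28−1 = 27
i=1: 27 = 3^3 (b=3); 3→4: 4^4 = 256; 256−1 = 255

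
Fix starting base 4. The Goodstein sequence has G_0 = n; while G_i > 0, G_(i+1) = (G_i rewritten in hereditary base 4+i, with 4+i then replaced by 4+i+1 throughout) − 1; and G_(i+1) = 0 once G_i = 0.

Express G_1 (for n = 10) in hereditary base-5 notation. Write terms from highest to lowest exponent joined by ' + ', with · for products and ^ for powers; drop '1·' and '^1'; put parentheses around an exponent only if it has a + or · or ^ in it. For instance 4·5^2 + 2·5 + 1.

10 —HB4→ 2·4 + 2 —bump→ 2·5 + 2 = 12 —(−1)→ 11
11 —HB5→ 2·5 + 1 —bump→ 2·6 + 1 = 13 —(−1)→ 12

2·5 + 1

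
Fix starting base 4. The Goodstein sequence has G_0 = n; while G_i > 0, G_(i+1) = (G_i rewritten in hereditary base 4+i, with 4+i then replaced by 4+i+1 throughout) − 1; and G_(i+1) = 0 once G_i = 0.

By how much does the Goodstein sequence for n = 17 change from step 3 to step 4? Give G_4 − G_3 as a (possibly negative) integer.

4

i=0: 17 = 4^2 + 1 (b=4); 4→5: 5^2 + 1 = 26; 26−1 = 25
i=1: 25 = 5^2 (b=5); 5→6: 6^2 = 36; 36−1 = 35
i=2: 35 = 5·6 + 5 (b=6); 6→7: 5·7 + 5 = 40; 40−1 = 39
i=3: 39 = 5·7 + 4 (b=7); 7→8: 5·8 + 4 = 44; 44−1 = 43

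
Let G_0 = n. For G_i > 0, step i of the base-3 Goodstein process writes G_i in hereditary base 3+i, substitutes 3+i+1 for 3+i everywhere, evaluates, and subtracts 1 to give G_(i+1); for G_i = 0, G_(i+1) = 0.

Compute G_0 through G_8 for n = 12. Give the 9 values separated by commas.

12 —HB3→ 3^2 + 3 —bump→ 4^2 + 4 = 20 —(−1)→ 19
19 —HB4→ 4^2 + 3 —bump→ 5^2 + 3 = 28 —(−1)→ 27
27 —HB5→ 5^2 + 2 —bump→ 6^2 + 2 = 38 —(−1)→ 37
37 —HB6→ 6^2 + 1 —bump→ 7^2 + 1 = 50 —(−1)→ 49
49 —HB7→ 7^2 —bump→ 8^2 = 64 —(−1)→ 63
63 —HB8→ 7·8 + 7 —bump→ 7·9 + 7 = 70 —(−1)→ 69
69 —HB9→ 7·9 + 6 —bump→ 7·10 + 6 = 76 —(−1)→ 75
75 —HB10→ 7·10 + 5 —bump→ 7·11 + 5 = 82 —(−1)→ 81

12, 19, 27, 37, 49, 63, 69, 75, 81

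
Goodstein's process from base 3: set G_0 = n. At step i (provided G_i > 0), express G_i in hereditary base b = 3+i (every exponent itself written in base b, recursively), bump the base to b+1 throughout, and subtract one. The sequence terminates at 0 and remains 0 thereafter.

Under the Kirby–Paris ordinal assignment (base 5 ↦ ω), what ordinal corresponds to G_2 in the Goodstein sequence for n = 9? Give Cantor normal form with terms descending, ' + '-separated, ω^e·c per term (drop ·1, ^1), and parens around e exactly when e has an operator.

[0] 9 ≡ 3^2 (base 3). Lift 4: 16. −1: 15.
[1] 15 ≡ 3·4 + 3 (base 4). Lift 5: 18. −1: 17.
[2] 17 ≡ 3·5 + 2 (base 5). Lift 6: 20. −1: 19.

ω·3 + 2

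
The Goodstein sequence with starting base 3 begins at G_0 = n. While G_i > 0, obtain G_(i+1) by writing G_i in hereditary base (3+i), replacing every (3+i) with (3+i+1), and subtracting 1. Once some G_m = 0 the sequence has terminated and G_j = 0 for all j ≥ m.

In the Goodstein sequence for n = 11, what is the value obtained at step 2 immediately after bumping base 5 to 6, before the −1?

(0) 11|_3 = 3^2 + 2 ↦ 4^2 + 2|_4 = 18 ⇒ 17
(1) 17|_4 = 4^2 + 1 ↦ 5^2 + 1|_5 = 26 ⇒ 25
(2) 25|_5 = 5^2 ↦ 6^2|_6 = 36 ⇒ 35

36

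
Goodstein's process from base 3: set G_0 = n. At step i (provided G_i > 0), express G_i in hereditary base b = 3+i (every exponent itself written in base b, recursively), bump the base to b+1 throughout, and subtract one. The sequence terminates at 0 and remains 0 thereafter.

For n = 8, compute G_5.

11

[0] 8 ≡ 2·3 + 2 (base 3). Lift 4: 10. −1: 9.
[1] 9 ≡ 2·4 + 1 (base 4). Lift 5: 11. −1: 10.
[2] 10 ≡ 2·5 (base 5). Lift 6: 12. −1: 11.
[3] 11 ≡ 6 + 5 (base 6). Lift 7: 12. −1: 11.
[4] 11 ≡ 7 + 4 (base 7). Lift 8: 12. −1: 11.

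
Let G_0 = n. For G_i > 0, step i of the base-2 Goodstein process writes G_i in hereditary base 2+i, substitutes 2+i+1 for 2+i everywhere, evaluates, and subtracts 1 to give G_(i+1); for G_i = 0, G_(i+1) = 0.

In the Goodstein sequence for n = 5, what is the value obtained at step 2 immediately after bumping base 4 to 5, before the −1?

G_0 = 5. HB_2(5) = 2^2 + 1. Bump = 28. G_1 = 27.
G_1 = 27. HB_3(27) = 3^3. Bump = 256. G_2 = 255.
G_2 = 255. HB_4(255) = 3·4^3 + 3·4^2 + 3·4 + 3. Bump = 468. G_3 = 467.

468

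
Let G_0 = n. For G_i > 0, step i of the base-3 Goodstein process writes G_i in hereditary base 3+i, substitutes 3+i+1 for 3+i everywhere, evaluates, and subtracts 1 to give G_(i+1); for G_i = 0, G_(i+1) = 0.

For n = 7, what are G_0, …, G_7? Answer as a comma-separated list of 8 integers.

7, 8, 9, 9, 9, 9, 9, 9

(0) 7|_3 = 2·3 + 1 ↦ 2·4 + 1|_4 = 9 ⇒ 8
(1) 8|_4 = 2·4 ↦ 2·5|_5 = 10 ⇒ 9
(2) 9|_5 = 5 + 4 ↦ 6 + 4|_6 = 10 ⇒ 9
(3) 9|_6 = 6 + 3 ↦ 7 + 3|_7 = 10 ⇒ 9
(4) 9|_7 = 7 + 2 ↦ 8 + 2|_8 = 10 ⇒ 9
(5) 9|_8 = 8 + 1 ↦ 9 + 1|_9 = 10 ⇒ 9
(6) 9|_9 = 9 ↦ 10|_10 = 10 ⇒ 9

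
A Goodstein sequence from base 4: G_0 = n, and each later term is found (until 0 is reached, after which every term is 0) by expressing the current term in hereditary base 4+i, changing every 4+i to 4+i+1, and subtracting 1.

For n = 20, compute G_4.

65

(0) 20|_4 = 4^2 + 4 ↦ 5^2 + 5|_5 = 30 ⇒ 29
(1) 29|_5 = 5^2 + 4 ↦ 6^2 + 4|_6 = 40 ⇒ 39
(2) 39|_6 = 6^2 + 3 ↦ 7^2 + 3|_7 = 52 ⇒ 51
(3) 51|_7 = 7^2 + 2 ↦ 8^2 + 2|_8 = 66 ⇒ 65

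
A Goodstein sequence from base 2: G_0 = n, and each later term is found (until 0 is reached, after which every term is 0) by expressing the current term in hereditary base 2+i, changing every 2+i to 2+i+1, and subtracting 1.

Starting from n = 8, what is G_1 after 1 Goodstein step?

step 0: 8 = 2^(2 + 1); sub 3 for 2: 3^(3 + 1); = 81; G_1 = 81−1 = 80
step 1: 80 = 2·3^3 + 2·3^2 + 2·3 + 2; sub 4 for 3: 2·4^4 + 2·4^2 + 2·4 + 2; = 554; G_2 = 554−1 = 553

80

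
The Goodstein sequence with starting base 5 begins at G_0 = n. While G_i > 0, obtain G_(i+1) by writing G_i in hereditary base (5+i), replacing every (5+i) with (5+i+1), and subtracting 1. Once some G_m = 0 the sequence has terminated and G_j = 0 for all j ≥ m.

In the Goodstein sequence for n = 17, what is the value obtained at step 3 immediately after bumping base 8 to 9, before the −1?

G_0 = 17. HB_5(17) = 3·5 + 2. Bump = 20. G_1 = 19.
G_1 = 19. HB_6(19) = 3·6 + 1. Bump = 22. G_2 = 21.
G_2 = 21. HB_7(21) = 3·7. Bump = 24. G_3 = 23.
G_3 = 23. HB_8(23) = 2·8 + 7. Bump = 25. G_4 = 24.

25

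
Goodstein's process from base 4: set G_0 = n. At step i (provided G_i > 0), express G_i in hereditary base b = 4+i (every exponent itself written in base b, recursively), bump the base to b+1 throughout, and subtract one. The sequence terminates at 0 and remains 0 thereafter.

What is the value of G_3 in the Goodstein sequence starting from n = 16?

step 0: 16 = 4^2; sub 5 for 4: 5^2; = 25; G_1 = 25−1 = 24
step 1: 24 = 4·5 + 4; sub 6 for 5: 4·6 + 4; = 28; G_2 = 28−1 = 27
step 2: 27 = 4·6 + 3; sub 7 for 6: 4·7 + 3; = 31; G_3 = 31−1 = 30
step 3: 30 = 4·7 + 2; sub 8 for 7: 4·8 + 2; = 34; G_4 = 34−1 = 33

30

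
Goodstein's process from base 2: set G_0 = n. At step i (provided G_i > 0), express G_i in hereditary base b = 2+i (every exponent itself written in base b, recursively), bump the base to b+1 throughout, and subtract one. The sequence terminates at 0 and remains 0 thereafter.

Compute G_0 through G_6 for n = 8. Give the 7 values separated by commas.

8, 80, 553, 6310, 93395, 1647195, 33554571

8 —HB2→ 2^(2 + 1) —bump→ 3^(3 + 1) = 81 —(−1)→ 80
80 —HB3→ 2·3^3 + 2·3^2 + 2·3 + 2 —bump→ 2·4^4 + 2·4^2 + 2·4 + 2 = 554 —(−1)→ 553
553 —HB4→ 2·4^4 + 2·4^2 + 2·4 + 1 —bump→ 2·5^5 + 2·5^2 + 2·5 + 1 = 6311 —(−1)→ 6310
6310 —HB5→ 2·5^5 + 2·5^2 + 2·5 —bump→ 2·6^6 + 2·6^2 + 2·6 = 93396 —(−1)→ 93395
93395 —HB6→ 2·6^6 + 2·6^2 + 6 + 5 —bump→ 2·7^7 + 2·7^2 + 7 + 5 = 1647196 —(−1)→ 1647195
1647195 —HB7→ 2·7^7 + 2·7^2 + 7 + 4 —bump→ 2·8^8 + 2·8^2 + 8 + 4 = 33554572 —(−1)→ 33554571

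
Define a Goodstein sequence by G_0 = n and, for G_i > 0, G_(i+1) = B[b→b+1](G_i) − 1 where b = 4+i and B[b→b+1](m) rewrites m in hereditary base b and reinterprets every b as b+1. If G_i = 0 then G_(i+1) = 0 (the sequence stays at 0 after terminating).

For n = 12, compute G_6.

19

(0) 12|_4 = 3·4 ↦ 3·5|_5 = 15 ⇒ 14
(1) 14|_5 = 2·5 + 4 ↦ 2·6 + 4|_6 = 16 ⇒ 15
(2) 15|_6 = 2·6 + 3 ↦ 2·7 + 3|_7 = 17 ⇒ 16
(3) 16|_7 = 2·7 + 2 ↦ 2·8 + 2|_8 = 18 ⇒ 17
(4) 17|_8 = 2·8 + 1 ↦ 2·9 + 1|_9 = 19 ⇒ 18
(5) 18|_9 = 2·9 ↦ 2·10|_10 = 20 ⇒ 19
(6) 19|_10 = 10 + 9 ↦ 11 + 9|_11 = 20 ⇒ 19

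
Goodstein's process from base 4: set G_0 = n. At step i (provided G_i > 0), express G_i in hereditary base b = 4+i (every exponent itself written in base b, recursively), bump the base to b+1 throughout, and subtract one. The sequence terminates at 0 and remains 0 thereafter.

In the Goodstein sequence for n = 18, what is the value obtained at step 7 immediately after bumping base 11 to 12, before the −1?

step 0: 18 = 4^2 + 2; sub 5 for 4: 5^2 + 2; = 27; G_1 = 27−1 = 26
step 1: 26 = 5^2 + 1; sub 6 for 5: 6^2 + 1; = 37; G_2 = 37−1 = 36
step 2: 36 = 6^2; sub 7 for 6: 7^2; = 49; G_3 = 49−1 = 48
step 3: 48 = 6·7 + 6; sub 8 for 7: 6·8 + 6; = 54; G_4 = 54−1 = 53
step 4: 53 = 6·8 + 5; sub 9 for 8: 6·9 + 5; = 59; G_5 = 59−1 = 58
step 5: 58 = 6·9 + 4; sub 10 for 9: 6·10 + 4; = 64; G_6 = 64−1 = 63
step 6: 63 = 6·10 + 3; sub 11 for 10: 6·11 + 3; = 69; G_7 = 69−1 = 68
step 7: 68 = 6·11 + 2; sub 12 for 11: 6·12 + 2; = 74; G_8 = 74−1 = 73

74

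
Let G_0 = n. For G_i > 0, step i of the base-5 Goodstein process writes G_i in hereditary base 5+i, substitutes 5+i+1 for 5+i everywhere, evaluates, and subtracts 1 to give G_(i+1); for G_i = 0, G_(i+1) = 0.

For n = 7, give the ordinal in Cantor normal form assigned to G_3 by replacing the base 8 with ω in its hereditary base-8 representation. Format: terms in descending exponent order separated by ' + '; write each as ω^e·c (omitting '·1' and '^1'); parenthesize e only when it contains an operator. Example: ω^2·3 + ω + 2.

G_0=7  [base 5] 5 + 2  →[5↦6]→  6 + 2 = 8  −1 ⇒ G_1=7
G_1=7  [base 6] 6 + 1  →[6↦7]→  7 + 1 = 8  −1 ⇒ G_2=7
G_2=7  [base 7] 7  →[7↦8]→  8 = 8  −1 ⇒ G_3=7
G_3=7  [base 8] 7  →[8↦9]→  7 = 7  −1 ⇒ G_4=6

7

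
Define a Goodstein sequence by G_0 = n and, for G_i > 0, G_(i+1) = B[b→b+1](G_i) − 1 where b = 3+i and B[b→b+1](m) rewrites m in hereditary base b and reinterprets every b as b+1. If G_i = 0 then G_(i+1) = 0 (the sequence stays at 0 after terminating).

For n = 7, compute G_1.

8

7 —HB3→ 2·3 + 1 —bump→ 2·4 + 1 = 9 —(−1)→ 8
8 —HB4→ 2·4 —bump→ 2·5 = 10 —(−1)→ 9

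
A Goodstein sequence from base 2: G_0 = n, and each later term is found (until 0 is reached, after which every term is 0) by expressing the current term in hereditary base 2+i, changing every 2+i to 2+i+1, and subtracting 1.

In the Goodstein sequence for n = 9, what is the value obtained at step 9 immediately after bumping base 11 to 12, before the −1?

26748301350412

(0) 9|_2 = 2^(2 + 1) + 1 ↦ 3^(3 + 1) + 1|_3 = 82 ⇒ 81
(1) 81|_3 = 3^(3 + 1) ↦ 4^(4 + 1)|_4 = 1024 ⇒ 1023
(2) 1023|_4 = 3·4^4 + 3·4^3 + 3·4^2 + 3·4 + 3 ↦ 3·5^5 + 3·5^3 + 3·5^2 + 3·5 + 3|_5 = 9843 ⇒ 9842
(3) 9842|_5 = 3·5^5 + 3·5^3 + 3·5^2 + 3·5 + 2 ↦ 3·6^6 + 3·6^3 + 3·6^2 + 3·6 + 2|_6 = 140744 ⇒ 140743
(4) 140743|_6 = 3·6^6 + 3·6^3 + 3·6^2 + 3·6 + 1 ↦ 3·7^7 + 3·7^3 + 3·7^2 + 3·7 + 1|_7 = 2471827 ⇒ 2471826
(5) 2471826|_7 = 3·7^7 + 3·7^3 + 3·7^2 + 3·7 ↦ 3·8^8 + 3·8^3 + 3·8^2 + 3·8|_8 = 50333400 ⇒ 50333399
(6) 50333399|_8 = 3·8^8 + 3·8^3 + 3·8^2 + 2·8 + 7 ↦ 3·9^9 + 3·9^3 + 3·9^2 + 2·9 + 7|_9 = 1162263922 ⇒ 1162263921
(7) 1162263921|_9 = 3·9^9 + 3·9^3 + 3·9^2 + 2·9 + 6 ↦ 3·10^10 + 3·10^3 + 3·10^2 + 2·10 + 6|_10 = 30000003326 ⇒ 30000003325
(8) 30000003325|_10 = 3·10^10 + 3·10^3 + 3·10^2 + 2·10 + 5 ↦ 3·11^11 + 3·11^3 + 3·11^2 + 2·11 + 5|_11 = 855935016216 ⇒ 855935016215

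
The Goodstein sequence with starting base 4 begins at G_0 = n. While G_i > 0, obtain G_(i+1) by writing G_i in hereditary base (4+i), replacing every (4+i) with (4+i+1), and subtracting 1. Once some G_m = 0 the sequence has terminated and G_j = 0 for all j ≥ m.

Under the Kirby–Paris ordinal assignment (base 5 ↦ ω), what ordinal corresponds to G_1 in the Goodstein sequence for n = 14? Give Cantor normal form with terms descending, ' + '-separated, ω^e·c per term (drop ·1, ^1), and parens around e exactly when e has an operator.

G_0=14  [base 4] 3·4 + 2  →[4↦5]→  3·5 + 2 = 17  −1 ⇒ G_1=16
G_1=16  [base 5] 3·5 + 1  →[5↦6]→  3·6 + 1 = 19  −1 ⇒ G_2=18

ω·3 + 1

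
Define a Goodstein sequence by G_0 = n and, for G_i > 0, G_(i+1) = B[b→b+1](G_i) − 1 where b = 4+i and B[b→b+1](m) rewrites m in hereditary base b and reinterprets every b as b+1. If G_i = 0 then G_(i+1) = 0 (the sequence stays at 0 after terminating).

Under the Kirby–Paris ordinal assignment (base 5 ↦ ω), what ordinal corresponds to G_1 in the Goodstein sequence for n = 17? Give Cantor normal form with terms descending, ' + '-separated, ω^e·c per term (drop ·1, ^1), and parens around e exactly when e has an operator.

ω^2

base 4: 17 = 4^2 + 1; at 5: 5^2 + 1 = 26; next = 25
base 5: 25 = 5^2; at 6: 6^2 = 36; next = 35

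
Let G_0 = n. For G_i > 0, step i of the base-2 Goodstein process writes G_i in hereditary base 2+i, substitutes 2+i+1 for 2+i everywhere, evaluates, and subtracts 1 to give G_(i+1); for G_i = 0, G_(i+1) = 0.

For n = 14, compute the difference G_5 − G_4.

5536249

G_0=14  [base 2] 2^(2 + 1) + 2^2 + 2  →[2↦3]→  3^(3 + 1) + 3^3 + 3 = 111  −1 ⇒ G_1=110
G_1=110  [base 3] 3^(3 + 1) + 3^3 + 2  →[3↦4]→  4^(4 + 1) + 4^4 + 2 = 1282  −1 ⇒ G_2=1281
G_2=1281  [base 4] 4^(4 + 1) + 4^4 + 1  →[4↦5]→  5^(5 + 1) + 5^5 + 1 = 18751  −1 ⇒ G_3=18750
G_3=18750  [base 5] 5^(5 + 1) + 5^5  →[5↦6]→  6^(6 + 1) + 6^6 = 326592  −1 ⇒ G_4=326591
G_4=326591  [base 6] 6^(6 + 1) + 5·6^5 + 5·6^4 + 5·6^3 + 5·6^2 + 5·6 + 5  →[6↦7]→  7^(7 + 1) + 5·7^5 + 5·7^4 + 5·7^3 + 5·7^2 + 5·7 + 5 = 5862841  −1 ⇒ G_5=5862840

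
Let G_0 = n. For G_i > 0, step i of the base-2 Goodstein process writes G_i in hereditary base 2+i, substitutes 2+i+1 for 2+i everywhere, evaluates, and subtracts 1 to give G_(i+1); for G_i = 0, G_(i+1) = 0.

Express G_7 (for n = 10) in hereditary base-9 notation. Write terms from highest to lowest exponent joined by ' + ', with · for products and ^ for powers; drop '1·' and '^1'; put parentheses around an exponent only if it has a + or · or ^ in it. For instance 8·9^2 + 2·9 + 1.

(0) 10|_2 = 2^(2 + 1) + 2 ↦ 3^(3 + 1) + 3|_3 = 84 ⇒ 83
(1) 83|_3 = 3^(3 + 1) + 2 ↦ 4^(4 + 1) + 2|_4 = 1026 ⇒ 1025
(2) 1025|_4 = 4^(4 + 1) + 1 ↦ 5^(5 + 1) + 1|_5 = 15626 ⇒ 15625
(3) 15625|_5 = 5^(5 + 1) ↦ 6^(6 + 1)|_6 = 279936 ⇒ 279935
(4) 279935|_6 = 5·6^6 + 5·6^5 + 5·6^4 + 5·6^3 + 5·6^2 + 5·6 + 5 ↦ 5·7^7 + 5·7^5 + 5·7^4 + 5·7^3 + 5·7^2 + 5·7 + 5|_7 = 4215755 ⇒ 4215754
(5) 4215754|_7 = 5·7^7 + 5·7^5 + 5·7^4 + 5·7^3 + 5·7^2 + 5·7 + 4 ↦ 5·8^8 + 5·8^5 + 5·8^4 + 5·8^3 + 5·8^2 + 5·8 + 4|_8 = 84073324 ⇒ 84073323
(6) 84073323|_8 = 5·8^8 + 5·8^5 + 5·8^4 + 5·8^3 + 5·8^2 + 5·8 + 3 ↦ 5·9^9 + 5·9^5 + 5·9^4 + 5·9^3 + 5·9^2 + 5·9 + 3|_9 = 1937434593 ⇒ 1937434592

5·9^9 + 5·9^5 + 5·9^4 + 5·9^3 + 5·9^2 + 5·9 + 2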